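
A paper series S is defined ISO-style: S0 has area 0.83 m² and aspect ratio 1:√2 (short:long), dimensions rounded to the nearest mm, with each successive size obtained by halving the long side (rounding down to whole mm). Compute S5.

Let S0's short side be w mm. w · w√2 = 0.83 m² = 830,000 mm², so w ≈ 766.1 mm and w√2 ≈ 1083.4 mm → S0 = 766 × 1083 mm.
S1: ⌊1083/2⌋ × 766 = 541 × 766 mm
S2: ⌊766/2⌋ × 541 = 383 × 541 mm
S3: ⌊541/2⌋ × 383 = 270 × 383 mm
S4: ⌊383/2⌋ × 270 = 191 × 270 mm
S5: ⌊270/2⌋ × 191 = 135 × 191 mm

135 × 191 mm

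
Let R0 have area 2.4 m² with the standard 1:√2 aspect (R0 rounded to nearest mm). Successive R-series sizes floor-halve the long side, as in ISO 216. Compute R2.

Let R0's short side be w mm. w · w√2 = 2.4 m² = 2,400,000 mm², so w ≈ 1302.7 mm and w√2 ≈ 1842.3 mm → R0 = 1303 × 1842 mm.
R1: ⌊1842/2⌋ × 1303 = 921 × 1303 mm
R2: ⌊1303/2⌋ × 921 = 651 × 921 mm

651 × 921 mm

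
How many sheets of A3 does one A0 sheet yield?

Each ISO step halves the sheet: 1 × A0 → 2 × A1 → 4 × A2 → 8 × A3
From A0 to A3 is 3 halving steps: 2^3 = 8.

8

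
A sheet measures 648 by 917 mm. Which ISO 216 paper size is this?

Aspect ratio 917/648 ≈ 1.415 — close to the ISO √2 ≈ 1.414.
In the C-series (envelope sizes, between A and B): C1 = 648 × 917 mm.

C1 (648 × 917 mm)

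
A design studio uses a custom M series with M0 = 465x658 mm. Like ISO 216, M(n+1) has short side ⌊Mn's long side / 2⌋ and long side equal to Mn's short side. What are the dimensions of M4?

M1: ⌊658/2⌋ × 465 = 329 × 465 mm
M2: ⌊465/2⌋ × 329 = 232 × 329 mm
M3: ⌊329/2⌋ × 232 = 164 × 232 mm
M4: ⌊232/2⌋ × 164 = 116 × 164 mm

116 × 164 mm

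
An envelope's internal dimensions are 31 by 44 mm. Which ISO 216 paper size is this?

Aspect ratio 44/31 ≈ 1.419 — close to the ISO √2 ≈ 1.414.
In the B-series (B0 = 1000 × 1414 mm): B10 = 31 × 44 mm.

B10 (31 × 44 mm)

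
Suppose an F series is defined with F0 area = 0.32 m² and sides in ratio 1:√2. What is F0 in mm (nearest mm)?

476 × 673 mm

Let the short side be w mm. Then w · w√2 = 0.32 m² = 320,000 mm².
w² = 320,000/√2, so w ≈ 475.7 mm; long side = w√2 ≈ 672.7 mm.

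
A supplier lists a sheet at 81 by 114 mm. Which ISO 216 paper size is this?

C7 (81 × 114 mm)

Aspect ratio 114/81 ≈ 1.407 — close to the ISO √2 ≈ 1.414.
In the C-series (envelope sizes, between A and B): C7 = 81 × 114 mm.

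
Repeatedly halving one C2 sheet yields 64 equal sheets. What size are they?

64 = 2^6, so 6 halving steps.
C2 → C3 → … → C8 after 6 steps.

C8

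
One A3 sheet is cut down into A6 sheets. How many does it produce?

Each ISO step halves the sheet: 1 × A3 → 2 × A4 → 4 × A5 → 8 × A6
From A3 to A6 is 3 halving steps: 2^3 = 8.

8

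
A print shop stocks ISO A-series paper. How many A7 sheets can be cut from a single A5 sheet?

Each ISO step halves the sheet: 1 × A5 → 2 × A6 → 4 × A7
From A5 to A7 is 2 halving steps: 2^2 = 4.

4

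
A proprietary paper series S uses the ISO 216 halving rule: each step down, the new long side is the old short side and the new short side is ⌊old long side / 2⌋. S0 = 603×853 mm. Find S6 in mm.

75 × 106 mm

S1 = 426 × 603 mm (from S0 by 1 halving).
S2: ⌊603/2⌋ × 426 = 301 × 426 mm
S3: ⌊426/2⌋ × 301 = 213 × 301 mm
S4: ⌊301/2⌋ × 213 = 150 × 213 mm
S5: ⌊213/2⌋ × 150 = 106 × 150 mm
S6: ⌊150/2⌋ × 106 = 75 × 106 mm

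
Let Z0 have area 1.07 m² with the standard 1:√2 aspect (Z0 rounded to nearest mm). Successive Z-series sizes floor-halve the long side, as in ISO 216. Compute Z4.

Let Z0's short side be w mm. w · w√2 = 1.07 m² = 1,070,000 mm², so w ≈ 869.8 mm and w√2 ≈ 1230.1 mm → Z0 = 870 × 1230 mm.
Z1: ⌊1230/2⌋ × 870 = 615 × 870 mm
Z2: ⌊870/2⌋ × 615 = 435 × 615 mm
Z3: ⌊615/2⌋ × 435 = 307 × 435 mm
Z4: ⌊435/2⌋ × 307 = 217 × 307 mm

217 × 307 mm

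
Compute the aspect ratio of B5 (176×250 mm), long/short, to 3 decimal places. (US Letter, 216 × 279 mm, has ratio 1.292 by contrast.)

250 / 176 = 1.420
ISO 216 targets √2 ≈ 1.414; the +0.006 deviation is from mm rounding.

1.420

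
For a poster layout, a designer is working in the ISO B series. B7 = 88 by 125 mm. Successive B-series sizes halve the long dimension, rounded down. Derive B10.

31 × 44 mm

B8: ⌊125/2⌋ × 88 = 62 × 88 mm
B9: ⌊88/2⌋ × 62 = 44 × 62 mm
B10: ⌊62/2⌋ × 44 = 31 × 44 mm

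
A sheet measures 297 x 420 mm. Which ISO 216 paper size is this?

Aspect ratio 420/297 ≈ 1.414 — close to the ISO √2 ≈ 1.414.
In the A-series (A0 area = 1 m²): A3 = 297 × 420 mm.

A3 (297 × 420 mm)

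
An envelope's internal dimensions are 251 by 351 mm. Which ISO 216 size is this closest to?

Aspect ratio 351/251 ≈ 1.398 (ISO target is √2 ≈ 1.414).
In the B-series (B0 = 1000 × 1414 mm): B4 = 250 × 353 mm.
Off by 3 mm total — nearest standard size.

B4 (250 × 353 mm)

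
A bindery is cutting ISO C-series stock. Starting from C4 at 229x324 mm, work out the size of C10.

28 × 40 mm

C5: ⌊324/2⌋ × 229 = 162 × 229 mm
C6: ⌊229/2⌋ × 162 = 114 × 162 mm
C7: ⌊162/2⌋ × 114 = 81 × 114 mm
C8: ⌊114/2⌋ × 81 = 57 × 81 mm
C9: ⌊81/2⌋ × 57 = 40 × 57 mm
C10: ⌊57/2⌋ × 40 = 28 × 40 mm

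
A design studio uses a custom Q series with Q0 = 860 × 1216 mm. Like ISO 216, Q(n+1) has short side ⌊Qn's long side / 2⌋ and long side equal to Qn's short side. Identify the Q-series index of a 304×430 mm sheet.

Q3

Q0: 860 × 1216 mm
Q1: 608 × 860 mm
Q2: 430 × 608 mm
Q3: 304 × 430 mm
Q4: 215 × 304 mm
→ matches Q3.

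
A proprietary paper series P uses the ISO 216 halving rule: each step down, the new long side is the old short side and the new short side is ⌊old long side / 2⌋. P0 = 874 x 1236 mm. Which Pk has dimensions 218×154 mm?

P0: 874 × 1236 mm
P1: 618 × 874 mm
P2: 437 × 618 mm
P3: 309 × 437 mm
P4: 218 × 309 mm
P5: 154 × 218 mm
P6: 109 × 154 mm
→ matches P5.

P5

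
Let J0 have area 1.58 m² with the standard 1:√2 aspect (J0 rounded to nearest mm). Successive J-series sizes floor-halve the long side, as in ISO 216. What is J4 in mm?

Let J0's short side be w mm. w · w√2 = 1.58 m² = 1,580,000 mm², so w ≈ 1057.0 mm and w√2 ≈ 1494.8 mm → J0 = 1057 × 1495 mm.
J1: ⌊1495/2⌋ × 1057 = 747 × 1057 mm
J2: ⌊1057/2⌋ × 747 = 528 × 747 mm
J3: ⌊747/2⌋ × 528 = 373 × 528 mm
J4: ⌊528/2⌋ × 373 = 264 × 373 mm

264 × 373 mm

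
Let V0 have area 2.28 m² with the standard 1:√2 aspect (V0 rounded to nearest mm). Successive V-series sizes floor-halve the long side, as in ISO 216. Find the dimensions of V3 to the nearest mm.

449 × 635 mm

Let V0's short side be w mm. w · w√2 = 2.28 m² = 2,280,000 mm², so w ≈ 1269.7 mm and w√2 ≈ 1795.7 mm → V0 = 1270 × 1796 mm.
V1: ⌊1796/2⌋ × 1270 = 898 × 1270 mm
V2: ⌊1270/2⌋ × 898 = 635 × 898 mm
V3: ⌊898/2⌋ × 635 = 449 × 635 mm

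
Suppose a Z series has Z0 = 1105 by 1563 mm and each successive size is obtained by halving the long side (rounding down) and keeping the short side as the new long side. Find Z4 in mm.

276 × 390 mm

Z1: ⌊1563/2⌋ × 1105 = 781 × 1105 mm
Z2: ⌊1105/2⌋ × 781 = 552 × 781 mm
Z3: ⌊781/2⌋ × 552 = 390 × 552 mm
Z4: ⌊552/2⌋ × 390 = 276 × 390 mm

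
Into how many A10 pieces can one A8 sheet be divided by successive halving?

Each ISO step halves the sheet: 1 × A8 → 2 × A9 → 4 × A10
From A8 to A10 is 2 halving steps: 2^2 = 4.

4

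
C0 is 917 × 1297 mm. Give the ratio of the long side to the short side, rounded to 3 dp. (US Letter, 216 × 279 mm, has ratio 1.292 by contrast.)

1297 / 917 = 1.414
Matches √2 ≈ 1.414 — the ISO 216 defining ratio.

1.414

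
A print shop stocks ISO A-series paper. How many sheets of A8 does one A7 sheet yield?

A7 = 74 × 105 mm; A8 = 52 × 74 mm.
Each halving step doubles the count; 1 step from A7 to A8.
2^1 = 2.

2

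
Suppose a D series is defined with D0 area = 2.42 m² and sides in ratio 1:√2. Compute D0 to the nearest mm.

Let the short side be w mm. Then w · w√2 = 2.42 m² = 2,420,000 mm².
w² = 2,420,000/√2, so w ≈ 1308.1 mm; long side = w√2 ≈ 1850.0 mm.

1308 × 1850 mm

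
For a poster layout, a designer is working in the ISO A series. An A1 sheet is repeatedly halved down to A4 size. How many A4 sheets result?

8

A1 = 594 × 841 mm; A4 = 210 × 297 mm.
Each halving step doubles the count; 3 steps from A1 to A4.
2^3 = 8.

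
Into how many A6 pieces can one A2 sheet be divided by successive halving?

16

A2 = 420 × 594 mm; A6 = 105 × 148 mm.
Each halving step doubles the count; 4 steps from A2 to A6.
2^4 = 16.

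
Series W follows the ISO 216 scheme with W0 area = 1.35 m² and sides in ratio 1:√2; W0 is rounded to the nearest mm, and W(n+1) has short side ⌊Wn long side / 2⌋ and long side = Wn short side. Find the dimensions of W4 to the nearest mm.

244 × 345 mm

Let W0's short side be w mm. w · w√2 = 1.35 m² = 1,350,000 mm², so w ≈ 977.0 mm and w√2 ≈ 1381.7 mm → W0 = 977 × 1382 mm.
W1: ⌊1382/2⌋ × 977 = 691 × 977 mm
W2: ⌊977/2⌋ × 691 = 488 × 691 mm
W3: ⌊691/2⌋ × 488 = 345 × 488 mm
W4: ⌊488/2⌋ × 345 = 244 × 345 mm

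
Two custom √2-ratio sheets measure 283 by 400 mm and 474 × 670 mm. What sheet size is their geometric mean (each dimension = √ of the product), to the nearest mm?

Short side: √(283 · 474) = √134142 ≈ 366.3 → 366 mm
Long side: √(400 · 670) = √268000 ≈ 517.7 → 518 mm

366 × 518 mm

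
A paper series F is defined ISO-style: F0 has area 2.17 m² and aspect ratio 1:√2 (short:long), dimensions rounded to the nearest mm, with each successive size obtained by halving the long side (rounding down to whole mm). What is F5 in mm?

219 × 309 mm

Let F0's short side be w mm. w · w√2 = 2.17 m² = 2,170,000 mm², so w ≈ 1238.7 mm and w√2 ≈ 1751.8 mm → F0 = 1239 × 1752 mm.
F1: ⌊1752/2⌋ × 1239 = 876 × 1239 mm
F2: ⌊1239/2⌋ × 876 = 619 × 876 mm
F3: ⌊876/2⌋ × 619 = 438 × 619 mm
F4: ⌊619/2⌋ × 438 = 309 × 438 mm
F5: ⌊438/2⌋ × 309 = 219 × 309 mm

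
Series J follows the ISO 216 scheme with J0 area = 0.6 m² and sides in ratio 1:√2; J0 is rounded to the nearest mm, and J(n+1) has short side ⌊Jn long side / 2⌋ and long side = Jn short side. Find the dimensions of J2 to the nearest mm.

325 × 460 mm

Let J0's short side be w mm. w · w√2 = 0.6 m² = 600,000 mm², so w ≈ 651.4 mm and w√2 ≈ 921.2 mm → J0 = 651 × 921 mm.
J1: ⌊921/2⌋ × 651 = 460 × 651 mm
J2: ⌊651/2⌋ × 460 = 325 × 460 mm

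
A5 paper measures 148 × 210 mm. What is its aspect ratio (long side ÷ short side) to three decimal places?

1.419

210 / 148 = 1.419
ISO 216 targets √2 ≈ 1.414; the +0.005 deviation is from mm rounding.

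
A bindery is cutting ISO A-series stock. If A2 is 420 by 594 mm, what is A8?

A3: ⌊594/2⌋ × 420 = 297 × 420 mm
A4: ⌊420/2⌋ × 297 = 210 × 297 mm
A5: ⌊297/2⌋ × 210 = 148 × 210 mm
A6: ⌊210/2⌋ × 148 = 105 × 148 mm
A7: ⌊148/2⌋ × 105 = 74 × 105 mm
A8: ⌊105/2⌋ × 74 = 52 × 74 mm

52 × 74 mm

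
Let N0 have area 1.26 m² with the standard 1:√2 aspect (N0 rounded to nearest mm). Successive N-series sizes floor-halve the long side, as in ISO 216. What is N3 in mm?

333 × 472 mm

Let N0's short side be w mm. w · w√2 = 1.26 m² = 1,260,000 mm², so w ≈ 943.9 mm and w√2 ≈ 1334.9 mm → N0 = 944 × 1335 mm.
N1: ⌊1335/2⌋ × 944 = 667 × 944 mm
N2: ⌊944/2⌋ × 667 = 472 × 667 mm
N3: ⌊667/2⌋ × 472 = 333 × 472 mm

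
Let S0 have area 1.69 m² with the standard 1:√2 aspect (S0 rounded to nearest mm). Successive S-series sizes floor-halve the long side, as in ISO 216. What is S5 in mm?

Let S0's short side be w mm. w · w√2 = 1.69 m² = 1,690,000 mm², so w ≈ 1093.2 mm and w√2 ≈ 1546.0 mm → S0 = 1093 × 1546 mm.
S1: ⌊1546/2⌋ × 1093 = 773 × 1093 mm
S2: ⌊1093/2⌋ × 773 = 546 × 773 mm
S3: ⌊773/2⌋ × 546 = 386 × 546 mm
S4: ⌊546/2⌋ × 386 = 273 × 386 mm
S5: ⌊386/2⌋ × 273 = 193 × 273 mm

193 × 273 mm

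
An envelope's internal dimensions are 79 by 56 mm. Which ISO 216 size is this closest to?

C8 (57 × 81 mm)

Aspect ratio 79/56 ≈ 1.411 — close to the ISO √2 ≈ 1.414.
In the C-series (envelope sizes, between A and B): C8 = 57 × 81 mm.
Off by 3 mm total — nearest standard size.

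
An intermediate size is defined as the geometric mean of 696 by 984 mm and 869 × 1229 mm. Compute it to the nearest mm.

Short side: √(696 · 869) = √604824 ≈ 777.7 → 778 mm
Long side: √(984 · 1229) = √1209336 ≈ 1099.7 → 1100 mm

778 × 1100 mm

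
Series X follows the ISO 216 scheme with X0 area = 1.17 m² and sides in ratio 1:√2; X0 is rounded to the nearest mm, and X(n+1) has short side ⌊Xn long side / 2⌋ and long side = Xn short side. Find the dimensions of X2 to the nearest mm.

455 × 643 mm

Let X0's short side be w mm. w · w√2 = 1.17 m² = 1,170,000 mm², so w ≈ 909.6 mm and w√2 ≈ 1286.3 mm → X0 = 910 × 1286 mm.
X1: ⌊1286/2⌋ × 910 = 643 × 910 mm
X2: ⌊910/2⌋ × 643 = 455 × 643 mm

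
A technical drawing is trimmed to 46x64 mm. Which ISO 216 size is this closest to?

B9 (44 × 62 mm)

Aspect ratio 64/46 ≈ 1.391 (ISO target is √2 ≈ 1.414).
In the B-series (B0 = 1000 × 1414 mm): B9 = 44 × 62 mm.
Off by 4 mm total — nearest standard size.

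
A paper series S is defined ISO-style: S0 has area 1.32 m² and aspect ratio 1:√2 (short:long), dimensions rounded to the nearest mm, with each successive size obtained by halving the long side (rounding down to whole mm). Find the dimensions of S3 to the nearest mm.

341 × 483 mm

Let S0's short side be w mm. w · w√2 = 1.32 m² = 1,320,000 mm², so w ≈ 966.1 mm and w√2 ≈ 1366.3 mm → S0 = 966 × 1366 mm.
S1: ⌊1366/2⌋ × 966 = 683 × 966 mm
S2: ⌊966/2⌋ × 683 = 483 × 683 mm
S3: ⌊683/2⌋ × 483 = 341 × 483 mm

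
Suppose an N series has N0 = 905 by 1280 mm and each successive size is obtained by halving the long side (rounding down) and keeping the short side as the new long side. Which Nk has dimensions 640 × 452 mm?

N2

N0: 905 × 1280 mm
N1: 640 × 905 mm
N2: 452 × 640 mm
N3: 320 × 452 mm
→ matches N2.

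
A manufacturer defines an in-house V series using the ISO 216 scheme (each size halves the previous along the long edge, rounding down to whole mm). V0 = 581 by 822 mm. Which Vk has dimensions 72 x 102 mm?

V0: 581 × 822 mm
V1: 411 × 581 mm
V2: 290 × 411 mm
V3: 205 × 290 mm
V4: 145 × 205 mm
V5: 102 × 145 mm
V6: 72 × 102 mm
V7: 51 × 72 mm
→ matches V6.

V6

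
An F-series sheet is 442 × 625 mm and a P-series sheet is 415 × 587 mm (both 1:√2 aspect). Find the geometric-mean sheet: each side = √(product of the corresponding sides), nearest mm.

Short side: √(442 · 415) = √183430 ≈ 428.3 → 428 mm
Long side: √(625 · 587) = √366875 ≈ 605.7 → 606 mm

428 × 606 mm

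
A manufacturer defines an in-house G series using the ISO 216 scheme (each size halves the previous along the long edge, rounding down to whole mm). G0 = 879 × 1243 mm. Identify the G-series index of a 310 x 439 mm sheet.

G3

G0: 879 × 1243 mm
G1: 621 × 879 mm
G2: 439 × 621 mm
G3: 310 × 439 mm
G4: 219 × 310 mm
→ matches G3.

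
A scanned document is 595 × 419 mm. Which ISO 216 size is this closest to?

A2 (420 × 594 mm)

Aspect ratio 595/419 ≈ 1.420 — close to the ISO √2 ≈ 1.414.
In the A-series (A0 area = 1 m²): A2 = 420 × 594 mm.
Off by 2 mm total — nearest standard size.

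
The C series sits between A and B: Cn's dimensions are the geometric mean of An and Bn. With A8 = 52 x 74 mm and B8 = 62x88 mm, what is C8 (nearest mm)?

Short side: √(52 · 62) = √3224 ≈ 56.8 → 57 mm
Long side: √(74 · 88) = √6512 ≈ 80.7 → 81 mm

57 × 81 mm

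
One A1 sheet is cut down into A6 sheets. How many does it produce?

Each ISO step halves the sheet: 1 × A1 → 2 × A2 → 4 × A3 → 8 × A4 → …
From A1 to A6 is 5 halving steps: 2^5 = 32.

32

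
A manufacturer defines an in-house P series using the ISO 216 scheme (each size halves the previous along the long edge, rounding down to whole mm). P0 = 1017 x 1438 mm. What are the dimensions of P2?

P1: ⌊1438/2⌋ × 1017 = 719 × 1017 mm
P2: ⌊1017/2⌋ × 719 = 508 × 719 mm

508 × 719 mm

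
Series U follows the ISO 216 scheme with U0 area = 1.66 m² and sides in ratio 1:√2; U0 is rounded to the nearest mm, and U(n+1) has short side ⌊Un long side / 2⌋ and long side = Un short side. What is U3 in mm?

383 × 541 mm

Let U0's short side be w mm. w · w√2 = 1.66 m² = 1,660,000 mm², so w ≈ 1083.4 mm and w√2 ≈ 1532.2 mm → U0 = 1083 × 1532 mm.
U1: ⌊1532/2⌋ × 1083 = 766 × 1083 mm
U2: ⌊1083/2⌋ × 766 = 541 × 766 mm
U3: ⌊766/2⌋ × 541 = 383 × 541 mm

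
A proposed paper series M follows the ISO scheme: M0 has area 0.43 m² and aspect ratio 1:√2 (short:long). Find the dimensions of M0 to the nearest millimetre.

Let the short side be w mm. Then w · w√2 = 0.43 m² = 430,000 mm².
w² = 430,000/√2, so w ≈ 551.4 mm; long side = w√2 ≈ 779.8 mm.

551 × 780 mm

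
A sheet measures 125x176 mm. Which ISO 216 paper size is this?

B6 (125 × 176 mm)

Aspect ratio 176/125 ≈ 1.408 — close to the ISO √2 ≈ 1.414.
In the B-series (B0 = 1000 × 1414 mm): B6 = 125 × 176 mm.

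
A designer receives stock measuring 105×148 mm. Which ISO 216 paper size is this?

A6 (105 × 148 mm)

Aspect ratio 148/105 ≈ 1.410 — close to the ISO √2 ≈ 1.414.
In the A-series (A0 area = 1 m²): A6 = 105 × 148 mm.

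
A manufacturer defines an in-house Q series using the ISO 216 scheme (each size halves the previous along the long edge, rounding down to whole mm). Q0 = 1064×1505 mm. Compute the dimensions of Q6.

133 × 188 mm

Q1 = 752 × 1064 mm (from Q0 by 1 halving).
Q2: ⌊1064/2⌋ × 752 = 532 × 752 mm
Q3: ⌊752/2⌋ × 532 = 376 × 532 mm
Q4: ⌊532/2⌋ × 376 = 266 × 376 mm
Q5: ⌊376/2⌋ × 266 = 188 × 266 mm
Q6: ⌊266/2⌋ × 188 = 133 × 188 mm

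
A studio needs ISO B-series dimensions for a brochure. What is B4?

B0 = 1000 × 1414 mm (B0 has a 1000 mm short side, aspect 1:√2).
B1: ⌊1414/2⌋ × 1000 = 707 × 1000 mm
B2: ⌊1000/2⌋ × 707 = 500 × 707 mm
B3: ⌊707/2⌋ × 500 = 353 × 500 mm
B4: ⌊500/2⌋ × 353 = 250 × 353 mm

250 × 353 mm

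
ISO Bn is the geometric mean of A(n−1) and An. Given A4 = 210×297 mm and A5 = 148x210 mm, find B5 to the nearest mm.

176 × 250 mm

Short side: √(210 · 148) = √31080 ≈ 176.3 → 176 mm
Long side: √(297 · 210) = √62370 ≈ 249.7 → 250 mm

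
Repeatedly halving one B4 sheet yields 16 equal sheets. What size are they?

16 = 2^4, so 4 halving steps.
B4 → B5 → … → B8 after 4 steps.

B8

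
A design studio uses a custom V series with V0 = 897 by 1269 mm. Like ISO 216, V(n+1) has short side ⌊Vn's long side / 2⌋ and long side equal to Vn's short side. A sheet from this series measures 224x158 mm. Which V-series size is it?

V5

V0: 897 × 1269 mm
V1: 634 × 897 mm
V2: 448 × 634 mm
V3: 317 × 448 mm
V4: 224 × 317 mm
V5: 158 × 224 mm
V6: 112 × 158 mm
→ matches V5.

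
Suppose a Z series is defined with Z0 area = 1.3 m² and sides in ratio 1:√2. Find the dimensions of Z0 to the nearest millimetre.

Let the short side be w mm. Then w · w√2 = 1.3 m² = 1,300,000 mm².
w² = 1,300,000/√2, so w ≈ 958.8 mm; long side = w√2 ≈ 1355.9 mm.

959 × 1356 mm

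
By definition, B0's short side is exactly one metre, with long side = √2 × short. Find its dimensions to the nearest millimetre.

1000 × 1414 mm

Short side = 1000 mm; long side = 1000√2 ≈ 1414.2 mm.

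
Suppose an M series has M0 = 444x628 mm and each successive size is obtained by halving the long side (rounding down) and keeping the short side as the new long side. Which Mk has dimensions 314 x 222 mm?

M0: 444 × 628 mm
M1: 314 × 444 mm
M2: 222 × 314 mm
M3: 157 × 222 mm
→ matches M2.

M2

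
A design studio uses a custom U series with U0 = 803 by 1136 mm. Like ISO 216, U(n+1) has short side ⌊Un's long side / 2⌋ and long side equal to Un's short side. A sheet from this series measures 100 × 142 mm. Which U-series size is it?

U0: 803 × 1136 mm
U1: 568 × 803 mm
U2: 401 × 568 mm
U3: 284 × 401 mm
U4: 200 × 284 mm
U5: 142 × 200 mm
U6: 100 × 142 mm
U7: 71 × 100 mm
→ matches U6.

U6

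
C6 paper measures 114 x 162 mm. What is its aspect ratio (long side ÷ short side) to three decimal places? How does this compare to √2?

162 / 114 = 1.421
ISO 216 targets √2 ≈ 1.414; the +0.007 deviation is from mm rounding.

1.421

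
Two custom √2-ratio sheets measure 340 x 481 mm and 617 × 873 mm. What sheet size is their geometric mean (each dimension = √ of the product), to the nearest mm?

Short side: √(340 · 617) = √209780 ≈ 458.0 → 458 mm
Long side: √(481 · 873) = √419913 ≈ 648.0 → 648 mm

458 × 648 mm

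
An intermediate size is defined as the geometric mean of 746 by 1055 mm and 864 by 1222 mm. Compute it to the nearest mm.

Short side: √(746 · 864) = √644544 ≈ 802.8 → 803 mm
Long side: √(1055 · 1222) = √1289210 ≈ 1135.4 → 1135 mm

803 × 1135 mm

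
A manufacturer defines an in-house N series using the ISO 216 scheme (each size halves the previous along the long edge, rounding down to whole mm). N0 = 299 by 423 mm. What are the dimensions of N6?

37 × 52 mm

N1 = 211 × 299 mm (from N0 by 1 halving).
N2: ⌊299/2⌋ × 211 = 149 × 211 mm
N3: ⌊211/2⌋ × 149 = 105 × 149 mm
N4: ⌊149/2⌋ × 105 = 74 × 105 mm
N5: ⌊105/2⌋ × 74 = 52 × 74 mm
N6: ⌊74/2⌋ × 52 = 37 × 52 mm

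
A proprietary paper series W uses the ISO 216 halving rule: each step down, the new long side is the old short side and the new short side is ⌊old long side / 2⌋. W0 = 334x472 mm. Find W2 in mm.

167 × 236 mm

W1: ⌊472/2⌋ × 334 = 236 × 334 mm
W2: ⌊334/2⌋ × 236 = 167 × 236 mm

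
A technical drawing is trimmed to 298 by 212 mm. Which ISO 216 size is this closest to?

A4 (210 × 297 mm)

Aspect ratio 298/212 ≈ 1.406 — close to the ISO √2 ≈ 1.414.
In the A-series (A0 area = 1 m²): A4 = 210 × 297 mm.
Off by 3 mm total — nearest standard size.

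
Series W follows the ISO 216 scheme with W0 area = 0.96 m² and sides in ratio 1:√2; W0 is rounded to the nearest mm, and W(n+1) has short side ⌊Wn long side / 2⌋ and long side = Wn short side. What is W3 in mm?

Let W0's short side be w mm. w · w√2 = 0.96 m² = 960,000 mm², so w ≈ 823.9 mm and w√2 ≈ 1165.2 mm → W0 = 824 × 1165 mm.
W1: ⌊1165/2⌋ × 824 = 582 × 824 mm
W2: ⌊824/2⌋ × 582 = 412 × 582 mm
W3: ⌊582/2⌋ × 412 = 291 × 412 mm

291 × 412 mm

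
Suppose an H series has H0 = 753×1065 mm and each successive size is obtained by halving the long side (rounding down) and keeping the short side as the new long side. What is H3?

266 × 376 mm

H1: ⌊1065/2⌋ × 753 = 532 × 753 mm
H2: ⌊753/2⌋ × 532 = 376 × 532 mm
H3: ⌊532/2⌋ × 376 = 266 × 376 mm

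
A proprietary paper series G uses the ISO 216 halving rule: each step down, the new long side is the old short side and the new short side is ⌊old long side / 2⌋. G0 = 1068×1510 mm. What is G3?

377 × 534 mm

G1: ⌊1510/2⌋ × 1068 = 755 × 1068 mm
G2: ⌊1068/2⌋ × 755 = 534 × 755 mm
G3: ⌊755/2⌋ × 534 = 377 × 534 mm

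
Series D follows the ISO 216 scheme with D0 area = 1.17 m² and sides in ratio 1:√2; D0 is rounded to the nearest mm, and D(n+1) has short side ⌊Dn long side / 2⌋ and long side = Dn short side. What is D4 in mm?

Let D0's short side be w mm. w · w√2 = 1.17 m² = 1,170,000 mm², so w ≈ 909.6 mm and w√2 ≈ 1286.3 mm → D0 = 910 × 1286 mm.
D1: ⌊1286/2⌋ × 910 = 643 × 910 mm
D2: ⌊910/2⌋ × 643 = 455 × 643 mm
D3: ⌊643/2⌋ × 455 = 321 × 455 mm
D4: ⌊455/2⌋ × 321 = 227 × 321 mm

227 × 321 mm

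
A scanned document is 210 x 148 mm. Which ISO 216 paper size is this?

Aspect ratio 210/148 ≈ 1.419 — close to the ISO √2 ≈ 1.414.
In the A-series (A0 area = 1 m²): A5 = 148 × 210 mm.

A5 (148 × 210 mm)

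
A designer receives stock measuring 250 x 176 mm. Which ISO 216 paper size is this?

B5 (176 × 250 mm)

Aspect ratio 250/176 ≈ 1.420 — close to the ISO √2 ≈ 1.414.
In the B-series (B0 = 1000 × 1414 mm): B5 = 176 × 250 mm.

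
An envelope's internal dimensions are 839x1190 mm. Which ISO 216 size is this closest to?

Aspect ratio 1190/839 ≈ 1.418 — close to the ISO √2 ≈ 1.414.
In the A-series (A0 area = 1 m²): A0 = 841 × 1189 mm.
Off by 3 mm total — nearest standard size.

A0 (841 × 1189 mm)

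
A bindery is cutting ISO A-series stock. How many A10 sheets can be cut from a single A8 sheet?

4

Each ISO step halves the sheet: 1 × A8 → 2 × A9 → 4 × A10
From A8 to A10 is 2 halving steps: 2^2 = 4.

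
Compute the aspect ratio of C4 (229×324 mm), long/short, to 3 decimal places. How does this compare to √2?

1.415

324 / 229 = 1.415
Matches √2 ≈ 1.414 — the ISO 216 defining ratio.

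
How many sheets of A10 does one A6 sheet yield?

16

Each ISO step halves the sheet: 1 × A6 → 2 × A7 → 4 × A8 → 8 × A9 → …
From A6 to A10 is 4 halving steps: 2^4 = 16.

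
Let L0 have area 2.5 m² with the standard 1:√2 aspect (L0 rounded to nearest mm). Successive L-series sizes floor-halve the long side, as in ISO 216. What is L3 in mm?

470 × 665 mm

Let L0's short side be w mm. w · w√2 = 2.5 m² = 2,500,000 mm², so w ≈ 1329.6 mm and w√2 ≈ 1880.3 mm → L0 = 1330 × 1880 mm.
L1: ⌊1880/2⌋ × 1330 = 940 × 1330 mm
L2: ⌊1330/2⌋ × 940 = 665 × 940 mm
L3: ⌊940/2⌋ × 665 = 470 × 665 mm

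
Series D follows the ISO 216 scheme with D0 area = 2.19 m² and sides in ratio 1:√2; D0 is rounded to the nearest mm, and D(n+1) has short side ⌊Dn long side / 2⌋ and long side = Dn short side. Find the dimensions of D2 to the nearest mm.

Let D0's short side be w mm. w · w√2 = 2.19 m² = 2,190,000 mm², so w ≈ 1244.4 mm and w√2 ≈ 1759.9 mm → D0 = 1244 × 1760 mm.
D1: ⌊1760/2⌋ × 1244 = 880 × 1244 mm
D2: ⌊1244/2⌋ × 880 = 622 × 880 mm

622 × 880 mm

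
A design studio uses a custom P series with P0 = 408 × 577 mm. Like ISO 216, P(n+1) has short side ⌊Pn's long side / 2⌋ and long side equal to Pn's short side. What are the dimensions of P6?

51 × 72 mm

P1 = 288 × 408 mm (from P0 by 1 halving).
P2: ⌊408/2⌋ × 288 = 204 × 288 mm
P3: ⌊288/2⌋ × 204 = 144 × 204 mm
P4: ⌊204/2⌋ × 144 = 102 × 144 mm
P5: ⌊144/2⌋ × 102 = 72 × 102 mm
P6: ⌊102/2⌋ × 72 = 51 × 72 mm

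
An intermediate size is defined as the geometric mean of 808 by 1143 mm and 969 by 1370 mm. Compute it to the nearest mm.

885 × 1251 mm

Short side: √(808 · 969) = √782952 ≈ 884.8 → 885 mm
Long side: √(1143 · 1370) = √1565910 ≈ 1251.4 → 1251 mm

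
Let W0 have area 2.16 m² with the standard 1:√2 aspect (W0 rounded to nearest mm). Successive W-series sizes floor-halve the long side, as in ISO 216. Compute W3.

Let W0's short side be w mm. w · w√2 = 2.16 m² = 2,160,000 mm², so w ≈ 1235.9 mm and w√2 ≈ 1747.8 mm → W0 = 1236 × 1748 mm.
W1: ⌊1748/2⌋ × 1236 = 874 × 1236 mm
W2: ⌊1236/2⌋ × 874 = 618 × 874 mm
W3: ⌊874/2⌋ × 618 = 437 × 618 mm

437 × 618 mm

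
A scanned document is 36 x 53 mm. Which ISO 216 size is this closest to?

Aspect ratio 53/36 ≈ 1.472 (ISO target is √2 ≈ 1.414).
In the A-series (A0 area = 1 m²): A9 = 37 × 52 mm.
Off by 2 mm total — nearest standard size.

A9 (37 × 52 mm)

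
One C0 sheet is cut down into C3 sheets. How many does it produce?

8

C0 = 917 × 1297 mm; C3 = 324 × 458 mm.
Each halving step doubles the count; 3 steps from C0 to C3.
2^3 = 8.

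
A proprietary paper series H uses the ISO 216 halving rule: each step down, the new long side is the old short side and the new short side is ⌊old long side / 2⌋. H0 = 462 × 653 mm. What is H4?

H1 = 326 × 462 mm (from H0 by 1 halving).
H2: ⌊462/2⌋ × 326 = 231 × 326 mm
H3: ⌊326/2⌋ × 231 = 163 × 231 mm
H4: ⌊231/2⌋ × 163 = 115 × 163 mm

115 × 163 mm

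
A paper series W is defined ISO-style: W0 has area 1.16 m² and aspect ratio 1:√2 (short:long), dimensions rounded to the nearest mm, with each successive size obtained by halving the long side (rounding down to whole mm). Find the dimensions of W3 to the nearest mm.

Let W0's short side be w mm. w · w√2 = 1.16 m² = 1,160,000 mm², so w ≈ 905.7 mm and w√2 ≈ 1280.8 mm → W0 = 906 × 1281 mm.
W1: ⌊1281/2⌋ × 906 = 640 × 906 mm
W2: ⌊906/2⌋ × 640 = 453 × 640 mm
W3: ⌊640/2⌋ × 453 = 320 × 453 mm

320 × 453 mm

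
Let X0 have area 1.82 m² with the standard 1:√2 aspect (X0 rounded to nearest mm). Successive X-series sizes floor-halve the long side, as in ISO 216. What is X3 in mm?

Let X0's short side be w mm. w · w√2 = 1.82 m² = 1,820,000 mm², so w ≈ 1134.4 mm and w√2 ≈ 1604.3 mm → X0 = 1134 × 1604 mm.
X1: ⌊1604/2⌋ × 1134 = 802 × 1134 mm
X2: ⌊1134/2⌋ × 802 = 567 × 802 mm
X3: ⌊802/2⌋ × 567 = 401 × 567 mm

401 × 567 mm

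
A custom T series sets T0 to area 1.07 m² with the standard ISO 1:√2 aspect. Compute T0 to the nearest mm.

870 × 1230 mm

Let the short side be w mm. Then w · w√2 = 1.07 m² = 1,070,000 mm².
w² = 1,070,000/√2, so w ≈ 869.8 mm; long side = w√2 ≈ 1230.1 mm.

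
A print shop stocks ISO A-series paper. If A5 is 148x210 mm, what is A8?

A6: ⌊210/2⌋ × 148 = 105 × 148 mm
A7: ⌊148/2⌋ × 105 = 74 × 105 mm
A8: ⌊105/2⌋ × 74 = 52 × 74 mm

52 × 74 mm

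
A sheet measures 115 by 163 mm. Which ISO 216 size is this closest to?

Aspect ratio 163/115 ≈ 1.417 — close to the ISO √2 ≈ 1.414.
In the C-series (envelope sizes, between A and B): C6 = 114 × 162 mm.
Off by 2 mm total — nearest standard size.

C6 (114 × 162 mm)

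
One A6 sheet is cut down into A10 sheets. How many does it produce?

A6 = 105 × 148 mm; A10 = 26 × 37 mm.
Each halving step doubles the count; 4 steps from A6 to A10.
2^4 = 16.

16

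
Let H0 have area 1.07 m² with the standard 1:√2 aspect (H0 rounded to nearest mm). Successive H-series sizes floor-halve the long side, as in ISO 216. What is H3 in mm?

Let H0's short side be w mm. w · w√2 = 1.07 m² = 1,070,000 mm², so w ≈ 869.8 mm and w√2 ≈ 1230.1 mm → H0 = 870 × 1230 mm.
H1: ⌊1230/2⌋ × 870 = 615 × 870 mm
H2: ⌊870/2⌋ × 615 = 435 × 615 mm
H3: ⌊615/2⌋ × 435 = 307 × 435 mm

307 × 435 mm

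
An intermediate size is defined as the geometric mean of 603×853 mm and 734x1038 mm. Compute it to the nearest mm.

Short side: √(603 · 734) = √442602 ≈ 665.3 → 665 mm
Long side: √(853 · 1038) = √885414 ≈ 941.0 → 941 mm

665 × 941 mm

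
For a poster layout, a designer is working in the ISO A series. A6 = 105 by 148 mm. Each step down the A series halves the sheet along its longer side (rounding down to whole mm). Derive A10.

A7: ⌊148/2⌋ × 105 = 74 × 105 mm
A8: ⌊105/2⌋ × 74 = 52 × 74 mm
A9: ⌊74/2⌋ × 52 = 37 × 52 mm
A10: ⌊52/2⌋ × 37 = 26 × 37 mm

26 × 37 mm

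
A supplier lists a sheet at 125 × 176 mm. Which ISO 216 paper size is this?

B6 (125 × 176 mm)

Aspect ratio 176/125 ≈ 1.408 — close to the ISO √2 ≈ 1.414.
In the B-series (B0 = 1000 × 1414 mm): B6 = 125 × 176 mm.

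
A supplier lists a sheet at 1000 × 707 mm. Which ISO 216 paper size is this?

Aspect ratio 1000/707 ≈ 1.414 — close to the ISO √2 ≈ 1.414.
In the B-series (B0 = 1000 × 1414 mm): B1 = 707 × 1000 mm.

B1 (707 × 1000 mm)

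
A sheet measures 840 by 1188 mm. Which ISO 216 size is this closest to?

A0 (841 × 1189 mm)

Aspect ratio 1188/840 ≈ 1.414 — close to the ISO √2 ≈ 1.414.
In the A-series (A0 area = 1 m²): A0 = 841 × 1189 mm.
Off by 2 mm total — nearest standard size.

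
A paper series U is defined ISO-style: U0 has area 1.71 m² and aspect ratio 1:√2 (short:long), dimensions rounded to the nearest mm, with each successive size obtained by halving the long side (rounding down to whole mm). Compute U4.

Let U0's short side be w mm. w · w√2 = 1.71 m² = 1,710,000 mm², so w ≈ 1099.6 mm and w√2 ≈ 1555.1 mm → U0 = 1100 × 1555 mm.
U1: ⌊1555/2⌋ × 1100 = 777 × 1100 mm
U2: ⌊1100/2⌋ × 777 = 550 × 777 mm
U3: ⌊777/2⌋ × 550 = 388 × 550 mm
U4: ⌊550/2⌋ × 388 = 275 × 388 mm

275 × 388 mm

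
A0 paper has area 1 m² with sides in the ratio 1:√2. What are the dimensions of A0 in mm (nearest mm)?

Let the short side be w mm. Then the long side is w√2 and w · w√2 = 10⁶ mm².
w² = 10⁶/√2, so w = 1000 / 2^(1/4) ≈ 840.9 mm; long side = 1000 · 2^(1/4) ≈ 1189.2 mm.

841 × 1189 mm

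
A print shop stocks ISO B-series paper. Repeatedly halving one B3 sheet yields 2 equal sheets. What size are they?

B4

2 = 2^1, so 1 halving step.
B3 → B4 → … → B4 after 1 step.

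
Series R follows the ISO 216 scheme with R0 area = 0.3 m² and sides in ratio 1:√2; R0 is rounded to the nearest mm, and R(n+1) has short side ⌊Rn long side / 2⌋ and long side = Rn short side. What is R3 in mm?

Let R0's short side be w mm. w · w√2 = 0.3 m² = 300,000 mm², so w ≈ 460.6 mm and w√2 ≈ 651.4 mm → R0 = 461 × 651 mm.
R1: ⌊651/2⌋ × 461 = 325 × 461 mm
R2: ⌊461/2⌋ × 325 = 230 × 325 mm
R3: ⌊325/2⌋ × 230 = 162 × 230 mm

162 × 230 mm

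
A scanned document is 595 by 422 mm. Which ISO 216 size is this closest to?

Aspect ratio 595/422 ≈ 1.410 — close to the ISO √2 ≈ 1.414.
In the A-series (A0 area = 1 m²): A2 = 420 × 594 mm.
Off by 3 mm total — nearest standard size.

A2 (420 × 594 mm)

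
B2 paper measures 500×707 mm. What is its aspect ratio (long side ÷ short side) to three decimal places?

707 / 500 = 1.414
Matches √2 ≈ 1.414 — the ISO 216 defining ratio.

1.414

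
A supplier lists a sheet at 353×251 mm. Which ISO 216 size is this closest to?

Aspect ratio 353/251 ≈ 1.406 — close to the ISO √2 ≈ 1.414.
In the B-series (B0 = 1000 × 1414 mm): B4 = 250 × 353 mm.
Off by 1 mm total — nearest standard size.

B4 (250 × 353 mm)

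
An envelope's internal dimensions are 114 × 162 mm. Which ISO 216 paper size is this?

C6 (114 × 162 mm)

Aspect ratio 162/114 ≈ 1.421 — close to the ISO √2 ≈ 1.414.
In the C-series (envelope sizes, between A and B): C6 = 114 × 162 mm.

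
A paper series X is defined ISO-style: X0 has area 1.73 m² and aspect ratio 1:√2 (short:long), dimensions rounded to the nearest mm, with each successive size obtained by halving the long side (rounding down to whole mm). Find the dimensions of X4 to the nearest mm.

276 × 391 mm

Let X0's short side be w mm. w · w√2 = 1.73 m² = 1,730,000 mm², so w ≈ 1106.0 mm and w√2 ≈ 1564.2 mm → X0 = 1106 × 1564 mm.
X1: ⌊1564/2⌋ × 1106 = 782 × 1106 mm
X2: ⌊1106/2⌋ × 782 = 553 × 782 mm
X3: ⌊782/2⌋ × 553 = 391 × 553 mm
X4: ⌊553/2⌋ × 391 = 276 × 391 mm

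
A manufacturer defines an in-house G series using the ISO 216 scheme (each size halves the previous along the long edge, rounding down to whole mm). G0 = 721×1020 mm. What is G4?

G1: ⌊1020/2⌋ × 721 = 510 × 721 mm
G2: ⌊721/2⌋ × 510 = 360 × 510 mm
G3: ⌊510/2⌋ × 360 = 255 × 360 mm
G4: ⌊360/2⌋ × 255 = 180 × 255 mm

180 × 255 mm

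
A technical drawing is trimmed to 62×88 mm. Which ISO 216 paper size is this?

Aspect ratio 88/62 ≈ 1.419 — close to the ISO √2 ≈ 1.414.
In the B-series (B0 = 1000 × 1414 mm): B8 = 62 × 88 mm.

B8 (62 × 88 mm)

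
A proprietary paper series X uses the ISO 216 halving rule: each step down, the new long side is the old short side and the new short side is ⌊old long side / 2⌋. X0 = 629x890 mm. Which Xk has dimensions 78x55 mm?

X0: 629 × 890 mm
X1: 445 × 629 mm
X2: 314 × 445 mm
X3: 222 × 314 mm
X4: 157 × 222 mm
X5: 111 × 157 mm
X6: 78 × 111 mm
X7: 55 × 78 mm
X8: 39 × 55 mm
→ matches X7.

X7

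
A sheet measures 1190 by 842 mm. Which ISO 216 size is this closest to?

A0 (841 × 1189 mm)

Aspect ratio 1190/842 ≈ 1.413 — close to the ISO √2 ≈ 1.414.
In the A-series (A0 area = 1 m²): A0 = 841 × 1189 mm.
Off by 2 mm total — nearest standard size.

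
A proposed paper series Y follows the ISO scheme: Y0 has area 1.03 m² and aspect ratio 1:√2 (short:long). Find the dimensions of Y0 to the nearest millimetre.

Let the short side be w mm. Then w · w√2 = 1.03 m² = 1,030,000 mm².
w² = 1,030,000/√2, so w ≈ 853.4 mm; long side = w√2 ≈ 1206.9 mm.

853 × 1207 mm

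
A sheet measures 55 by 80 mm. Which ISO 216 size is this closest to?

C8 (57 × 81 mm)

Aspect ratio 80/55 ≈ 1.455 (ISO target is √2 ≈ 1.414).
In the C-series (envelope sizes, between A and B): C8 = 57 × 81 mm.
Off by 3 mm total — nearest standard size.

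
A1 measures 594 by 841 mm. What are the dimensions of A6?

105 × 148 mm

A2: ⌊841/2⌋ × 594 = 420 × 594 mm
A3: ⌊594/2⌋ × 420 = 297 × 420 mm
A4: ⌊420/2⌋ × 297 = 210 × 297 mm
A5: ⌊297/2⌋ × 210 = 148 × 210 mm
A6: ⌊210/2⌋ × 148 = 105 × 148 mm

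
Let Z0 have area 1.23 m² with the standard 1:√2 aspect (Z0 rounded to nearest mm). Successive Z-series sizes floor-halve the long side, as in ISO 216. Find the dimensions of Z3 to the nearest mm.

Let Z0's short side be w mm. w · w√2 = 1.23 m² = 1,230,000 mm², so w ≈ 932.6 mm and w√2 ≈ 1318.9 mm → Z0 = 933 × 1319 mm.
Z1: ⌊1319/2⌋ × 933 = 659 × 933 mm
Z2: ⌊933/2⌋ × 659 = 466 × 659 mm
Z3: ⌊659/2⌋ × 466 = 329 × 466 mm

329 × 466 mm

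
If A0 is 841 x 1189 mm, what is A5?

A1: ⌊1189/2⌋ × 841 = 594 × 841 mm
A2: ⌊841/2⌋ × 594 = 420 × 594 mm
A3: ⌊594/2⌋ × 420 = 297 × 420 mm
A4: ⌊420/2⌋ × 297 = 210 × 297 mm
A5: ⌊297/2⌋ × 210 = 148 × 210 mm

148 × 210 mm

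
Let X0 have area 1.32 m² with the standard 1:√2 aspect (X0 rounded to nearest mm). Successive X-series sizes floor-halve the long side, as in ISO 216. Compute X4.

241 × 341 mm

Let X0's short side be w mm. w · w√2 = 1.32 m² = 1,320,000 mm², so w ≈ 966.1 mm and w√2 ≈ 1366.3 mm → X0 = 966 × 1366 mm.
X1: ⌊1366/2⌋ × 966 = 683 × 966 mm
X2: ⌊966/2⌋ × 683 = 483 × 683 mm
X3: ⌊683/2⌋ × 483 = 341 × 483 mm
X4: ⌊483/2⌋ × 341 = 241 × 341 mm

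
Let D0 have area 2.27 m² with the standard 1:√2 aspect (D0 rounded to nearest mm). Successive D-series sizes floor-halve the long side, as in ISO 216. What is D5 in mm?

Let D0's short side be w mm. w · w√2 = 2.27 m² = 2,270,000 mm², so w ≈ 1266.9 mm and w√2 ≈ 1791.7 mm → D0 = 1267 × 1792 mm.
D1: ⌊1792/2⌋ × 1267 = 896 × 1267 mm
D2: ⌊1267/2⌋ × 896 = 633 × 896 mm
D3: ⌊896/2⌋ × 633 = 448 × 633 mm
D4: ⌊633/2⌋ × 448 = 316 × 448 mm
D5: ⌊448/2⌋ × 316 = 224 × 316 mm

224 × 316 mm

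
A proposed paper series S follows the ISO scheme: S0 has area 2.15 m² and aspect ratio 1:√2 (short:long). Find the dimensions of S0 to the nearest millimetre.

1233 × 1744 mm

Let the short side be w mm. Then w · w√2 = 2.15 m² = 2,150,000 mm².
w² = 2,150,000/√2, so w ≈ 1233.0 mm; long side = w√2 ≈ 1743.7 mm.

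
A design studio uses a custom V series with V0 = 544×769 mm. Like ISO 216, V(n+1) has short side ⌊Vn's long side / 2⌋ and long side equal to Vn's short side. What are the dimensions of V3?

192 × 272 mm

V1: ⌊769/2⌋ × 544 = 384 × 544 mm
V2: ⌊544/2⌋ × 384 = 272 × 384 mm
V3: ⌊384/2⌋ × 272 = 192 × 272 mm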